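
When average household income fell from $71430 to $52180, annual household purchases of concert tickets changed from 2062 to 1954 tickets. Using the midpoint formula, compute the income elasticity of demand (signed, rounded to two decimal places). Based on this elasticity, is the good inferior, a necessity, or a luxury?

%ΔQ = (1954 − 2062)/[( 2062 + 1954)/2] = -108/2008 = -0.053784…
%ΔIncome = (52180 − 71430)/[( 71430 + 52180)/2] = -19250/61805 = -0.311463…
E_income = (-108/2008) / (-19250/61805) = 0.1726…
0 < E_income < 1 ⇒ normal good, necessity.

0.17; necessity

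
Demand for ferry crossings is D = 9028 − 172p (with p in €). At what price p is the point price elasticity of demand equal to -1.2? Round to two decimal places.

Ed = −172p/(9028 − 172p). Set this equal to -1.2:
172p = 1.2·(9028 − 172p) ⇒ 172p(1 + 1.2) = 1.2·9028
p = 1.2·9028 / (172·2.2) = 28.6300…

28.63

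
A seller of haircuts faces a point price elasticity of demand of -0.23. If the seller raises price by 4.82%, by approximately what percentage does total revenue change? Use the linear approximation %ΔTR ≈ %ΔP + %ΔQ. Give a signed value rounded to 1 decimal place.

+3.7%

%ΔQ ≈ Ed × %ΔP = (-0.23) × (+4.82%) = -1.1086%
%ΔTR ≈ %ΔP + %ΔQ = (+4.82%) + (-1.1086%) = +3.7114%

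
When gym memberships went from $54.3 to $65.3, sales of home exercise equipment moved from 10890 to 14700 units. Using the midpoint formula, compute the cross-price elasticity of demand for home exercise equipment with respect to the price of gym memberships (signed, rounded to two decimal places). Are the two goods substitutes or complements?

1.62; substitutes

%ΔQ_{home exercise equipment} = (14700 − 10890)/avg = 3810/12795 = 0.297772…
%ΔP_{gym memberships} = (65.3 − 54.3)/avg = 11/59.8 = 0.183946…
E_cross = (3810/12795) / (11/59.8) = 1.6187…
E_cross > 0 ⇒ the goods are substitutes.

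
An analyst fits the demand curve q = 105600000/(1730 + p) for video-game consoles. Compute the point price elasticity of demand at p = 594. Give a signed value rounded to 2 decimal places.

dq/dp = −105600000/(1730 + p)² = -19.552. At p = 594, q = 45438.9.
Ed = (dq/dp)·(p/q) = (-19.552) × (594/45438.9) = -0.2555…

-0.26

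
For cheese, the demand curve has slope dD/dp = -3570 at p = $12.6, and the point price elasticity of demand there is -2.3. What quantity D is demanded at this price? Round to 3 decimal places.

Ed = (dD/dp)·(p/D) ⇒ D = (dD/dp)·p/Ed = (-3570)·12.6/(-2.3) = 19557.39130…

19557.391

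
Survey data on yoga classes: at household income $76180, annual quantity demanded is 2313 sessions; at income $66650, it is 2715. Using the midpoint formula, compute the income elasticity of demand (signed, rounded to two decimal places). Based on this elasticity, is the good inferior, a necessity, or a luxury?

-1.20; inferior

%ΔQ = (2715 − 2313)/[( 2313 + 2715)/2] = 402/2514 = 0.159904…
%ΔIncome = (66650 − 76180)/[( 76180 + 66650)/2] = -9530/71415 = -0.133445…
E_income = (402/2514) / (-9530/71415) = -1.1982…
E_income < 0 ⇒ inferior good.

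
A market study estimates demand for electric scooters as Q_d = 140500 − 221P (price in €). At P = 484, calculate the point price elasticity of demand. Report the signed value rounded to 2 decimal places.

dQ_d/dP = −221. At P = 484, Q_d = 140500 − 221(484) = 33536.
Ed = (dQ_d/dP)·(P/Q_d) = −221 × (484/33536) = -3.1895…

-3.19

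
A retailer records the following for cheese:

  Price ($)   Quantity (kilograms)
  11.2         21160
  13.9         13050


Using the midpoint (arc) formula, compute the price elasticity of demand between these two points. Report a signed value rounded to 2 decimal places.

-2.20

%ΔQ = (13050 − 21160) / [(21160 + 13050)/2] = -8110/17105 = -0.474130…
%ΔP = (13.9 − 11.2) / [(11.2 + 13.9)/2] = 2.7/12.55 = 0.215139…
Arc Ed = %ΔQ / %ΔP = (-8110/17105) / (2.7/12.55) = -2.2038…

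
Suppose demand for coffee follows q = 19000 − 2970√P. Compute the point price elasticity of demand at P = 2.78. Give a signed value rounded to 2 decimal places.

-0.18

dq/dP = −2970/(2√P) = -890.644. At P = 2.78, q = 14048.
Ed = (dq/dP)·(P/q) = (-890.644) × (2.78/14048) = -0.1762…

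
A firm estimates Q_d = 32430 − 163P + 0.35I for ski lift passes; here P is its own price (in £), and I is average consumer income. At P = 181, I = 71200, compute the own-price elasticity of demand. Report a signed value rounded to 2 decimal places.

-1.06

At the given values, Q_d = 32430 − 163(181) + 0.35(71200) = 27847.
∂Q_d/∂P = −163.
E = (-163) × (181/27847) = -1.0594…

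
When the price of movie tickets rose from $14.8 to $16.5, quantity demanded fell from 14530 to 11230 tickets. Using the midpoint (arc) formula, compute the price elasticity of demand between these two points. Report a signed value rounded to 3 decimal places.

-2.359

%ΔQ = (11230 − 14530) / [(14530 + 11230)/2] = -3300/12880 = -0.256211…
%ΔP = (16.5 − 14.8) / [(14.8 + 16.5)/2] = 1.7/15.65 = 0.108626…
Arc Ed = %ΔQ / %ΔP = (-3300/12880) / (1.7/15.65) = -2.35864…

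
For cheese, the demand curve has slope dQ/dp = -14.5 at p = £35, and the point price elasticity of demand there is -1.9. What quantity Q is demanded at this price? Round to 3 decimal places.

267.105

Ed = (dQ/dp)·(p/Q) ⇒ Q = (dQ/dp)·p/Ed = (-14.5)·35/(-1.9) = 267.10526…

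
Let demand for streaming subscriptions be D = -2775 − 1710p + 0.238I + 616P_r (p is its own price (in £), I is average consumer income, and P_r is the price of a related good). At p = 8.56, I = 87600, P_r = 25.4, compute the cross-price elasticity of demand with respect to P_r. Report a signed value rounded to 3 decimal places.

0.820

At the given values, D = -2775 − 1710(8.56) + 0.238(87600) + 616(25.4) = 19082.6.
∂D/∂P_r = 616.
E = (616) × (25.4/19082.6) = 0.81993…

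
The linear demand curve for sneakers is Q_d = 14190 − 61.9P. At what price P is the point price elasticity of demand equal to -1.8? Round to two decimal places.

Ed = −61.9P/(14190 − 61.9P). Set this equal to -1.8:
61.9P = 1.8·(14190 − 61.9P) ⇒ 61.9P(1 + 1.8) = 1.8·14190
P = 1.8·14190 / (61.9·2.8) = 147.3690…

147.37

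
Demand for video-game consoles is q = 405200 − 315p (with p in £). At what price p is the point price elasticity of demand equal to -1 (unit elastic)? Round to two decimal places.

643.17

Ed = −315p/(405200 − 315p). Set this equal to -1:
315p = 1·(405200 − 315p) ⇒ 315p(1 + 1) = 1·405200
p = 1·405200 / (315·2) = 643.1746…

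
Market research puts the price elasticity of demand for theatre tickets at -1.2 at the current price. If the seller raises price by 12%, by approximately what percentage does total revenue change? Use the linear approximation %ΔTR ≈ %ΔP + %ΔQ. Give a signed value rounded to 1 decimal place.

-2.4%

%ΔQ ≈ Ed × %ΔP = (-1.2) × (+12%) = -14.4000%
%ΔTR ≈ %ΔP + %ΔQ = (+12%) + (-14.4000%) = -2.4000%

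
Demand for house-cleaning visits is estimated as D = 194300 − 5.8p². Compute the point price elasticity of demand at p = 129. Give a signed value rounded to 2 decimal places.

-1.97

dD/dp = −2·5.8·p = -1496.4. At p = 129, D = 97782.2.
Ed = (dD/dp)·(p/D) = (-1496.4) × (129/97782.2) = -1.9741…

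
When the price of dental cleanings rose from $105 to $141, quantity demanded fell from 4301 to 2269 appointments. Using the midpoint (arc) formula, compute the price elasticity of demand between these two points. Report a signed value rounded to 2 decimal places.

-2.11

%ΔQ = (2269 − 4301) / [(4301 + 2269)/2] = -2032/3285 = -0.618569…
%ΔP = (141 − 105) / [(105 + 141)/2] = 36/123 = 0.292682…
Arc Ed = %ΔQ / %ΔP = (-2032/3285) / (36/123) = -2.1134…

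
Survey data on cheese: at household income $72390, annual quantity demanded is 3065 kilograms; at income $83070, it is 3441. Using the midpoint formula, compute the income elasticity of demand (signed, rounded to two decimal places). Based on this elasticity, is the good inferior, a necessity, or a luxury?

%ΔQ = (3441 − 3065)/[( 3065 + 3441)/2] = 376/3253 = 0.115585…
%ΔIncome = (83070 − 72390)/[( 72390 + 83070)/2] = 10680/77730 = 0.137398…
E_income = (376/3253) / (10680/77730) = 0.8412…
0 < E_income < 1 ⇒ normal good, necessity.

0.84; necessity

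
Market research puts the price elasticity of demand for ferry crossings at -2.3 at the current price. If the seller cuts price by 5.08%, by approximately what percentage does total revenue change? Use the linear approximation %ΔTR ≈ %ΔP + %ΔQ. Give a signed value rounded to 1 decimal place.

%ΔQ ≈ Ed × %ΔP = (-2.3) × (-5.08%) = +11.6840%
%ΔTR ≈ %ΔP + %ΔQ = (-5.08%) + (+11.6840%) = +6.6040%

+6.6%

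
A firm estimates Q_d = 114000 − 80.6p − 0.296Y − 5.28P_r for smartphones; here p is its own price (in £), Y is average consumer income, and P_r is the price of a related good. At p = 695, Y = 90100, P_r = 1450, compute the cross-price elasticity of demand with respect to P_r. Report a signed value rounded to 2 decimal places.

At the given values, Q_d = 114000 − 80.6(695) − 0.296(90100) − 5.28(1450) = 23657.4.
∂Q_d/∂P_r = -5.28.
E = (-5.28) × (1450/23657.4) = -0.3236…

-0.32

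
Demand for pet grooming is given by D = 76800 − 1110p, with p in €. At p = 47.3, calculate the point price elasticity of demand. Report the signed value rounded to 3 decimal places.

-2.161

dD/dp = −1110. At p = 47.3, D = 76800 − 1110(47.3) = 24297.
Ed = (dD/dp)·(p/D) = −1110 × (47.3/24297) = -2.16088…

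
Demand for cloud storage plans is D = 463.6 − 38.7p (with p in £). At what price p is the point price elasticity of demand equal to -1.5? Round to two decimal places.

Ed = −38.7p/(463.6 − 38.7p). Set this equal to -1.5:
38.7p = 1.5·(463.6 − 38.7p) ⇒ 38.7p(1 + 1.5) = 1.5·463.6
p = 1.5·463.6 / (38.7·2.5) = 7.1875…

7.19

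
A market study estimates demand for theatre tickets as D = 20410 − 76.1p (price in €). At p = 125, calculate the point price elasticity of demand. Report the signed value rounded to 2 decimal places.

dD/dp = −76.1. At p = 125, D = 20410 − 76.1(125) = 10897.5.
Ed = (dD/dp)·(p/D) = −76.1 × (125/10897.5) = -0.8729…

-0.87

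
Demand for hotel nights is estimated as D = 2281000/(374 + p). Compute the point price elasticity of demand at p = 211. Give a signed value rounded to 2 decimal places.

dD/dp = −2281000/(374 + p)² = -6.66521. At p = 211, D = 3899.15.
Ed = (dD/dp)·(p/D) = (-6.66521) × (211/3899.15) = -0.3606…

-0.36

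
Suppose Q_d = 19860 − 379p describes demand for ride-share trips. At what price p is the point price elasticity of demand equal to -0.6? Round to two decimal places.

Ed = −379p/(19860 − 379p). Set this equal to -0.6:
379p = 0.6·(19860 − 379p) ⇒ 379p(1 + 0.6) = 0.6·19860
p = 0.6·19860 / (379·1.6) = 19.6503…

19.65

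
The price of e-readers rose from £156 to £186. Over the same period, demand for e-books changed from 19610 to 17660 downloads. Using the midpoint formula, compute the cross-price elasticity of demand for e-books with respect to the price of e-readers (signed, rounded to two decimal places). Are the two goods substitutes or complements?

%ΔQ_{e-books} = (17660 − 19610)/avg = -1950/18635 = -0.104641…
%ΔP_{e-readers} = (186 − 156)/avg = 30/171 = 0.175438…
E_cross = (-1950/18635) / (30/171) = -0.5964…
E_cross < 0 ⇒ the goods are complements.

-0.60; complements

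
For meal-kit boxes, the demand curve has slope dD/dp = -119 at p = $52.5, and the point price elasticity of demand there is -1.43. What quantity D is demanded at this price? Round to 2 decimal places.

4368.88

Ed = (dD/dp)·(p/D) ⇒ D = (dD/dp)·p/Ed = (-119)·52.5/(-1.43) = 4368.8811…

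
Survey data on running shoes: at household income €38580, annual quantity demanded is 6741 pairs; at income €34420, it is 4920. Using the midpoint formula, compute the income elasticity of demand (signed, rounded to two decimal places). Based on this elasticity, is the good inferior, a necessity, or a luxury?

%ΔQ = (4920 − 6741)/[( 6741 + 4920)/2] = -1821/5830.5 = -0.312323…
%ΔIncome = (34420 − 38580)/[( 38580 + 34420)/2] = -4160/36500 = -0.113972…
E_income = (-1821/5830.5) / (-4160/36500) = 2.7403…
E_income > 1 ⇒ normal good, luxury.

2.74; luxury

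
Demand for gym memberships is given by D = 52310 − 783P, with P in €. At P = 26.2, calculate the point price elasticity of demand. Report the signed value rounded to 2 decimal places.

dD/dP = −783. At P = 26.2, D = 52310 − 783(26.2) = 31795.4.
Ed = (dD/dP)·(P/D) = −783 × (26.2/31795.4) = -0.6452…

-0.65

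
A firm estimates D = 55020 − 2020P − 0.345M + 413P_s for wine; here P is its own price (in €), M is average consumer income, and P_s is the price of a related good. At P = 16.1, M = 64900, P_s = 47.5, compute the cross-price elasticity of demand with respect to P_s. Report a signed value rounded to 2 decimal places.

0.99

At the given values, D = 55020 − 2020(16.1) − 0.345(64900) + 413(47.5) = 19725.
∂D/∂P_s = 413.
E = (413) × (47.5/19725) = 0.9945…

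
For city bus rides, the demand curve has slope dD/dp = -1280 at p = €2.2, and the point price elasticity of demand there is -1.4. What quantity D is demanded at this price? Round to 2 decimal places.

2011.43

Ed = (dD/dp)·(p/D) ⇒ D = (dD/dp)·p/Ed = (-1280)·2.2/(-1.4) = 2011.4285…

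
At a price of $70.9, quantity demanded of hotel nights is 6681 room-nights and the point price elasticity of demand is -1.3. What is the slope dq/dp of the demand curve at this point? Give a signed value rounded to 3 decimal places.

Ed = (dq/dp)·(p/q) ⇒ dq/dp = Ed·q/p = (-1.3)·6681/70.9 = -122.50070…

-122.501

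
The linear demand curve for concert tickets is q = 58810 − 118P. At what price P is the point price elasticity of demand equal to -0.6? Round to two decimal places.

186.90

Ed = −118P/(58810 − 118P). Set this equal to -0.6:
118P = 0.6·(58810 − 118P) ⇒ 118P(1 + 0.6) = 0.6·58810
P = 0.6·58810 / (118·1.6) = 186.8961…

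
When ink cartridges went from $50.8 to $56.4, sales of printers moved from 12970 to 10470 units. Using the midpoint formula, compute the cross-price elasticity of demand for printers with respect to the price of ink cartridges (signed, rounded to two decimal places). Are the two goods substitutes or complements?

%ΔQ_{printers} = (10470 − 12970)/avg = -2500/11720 = -0.213310…
%ΔP_{ink cartridges} = (56.4 − 50.8)/avg = 5.6/53.6 = 0.104477…
E_cross = (-2500/11720) / (5.6/53.6) = -2.0416…
E_cross < 0 ⇒ the goods are complements.

-2.04; complements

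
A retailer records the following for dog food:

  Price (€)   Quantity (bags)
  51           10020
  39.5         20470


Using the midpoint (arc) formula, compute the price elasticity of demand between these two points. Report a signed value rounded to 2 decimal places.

%ΔQ = (20470 − 10020) / [(10020 + 20470)/2] = 10450/15245 = 0.685470…
%ΔP = (39.5 − 51) / [(51 + 39.5)/2] = -11.5/45.25 = -0.254143…
Arc Ed = %ΔQ / %ΔP = (10450/15245) / (-11.5/45.25) = -2.6971…

-2.70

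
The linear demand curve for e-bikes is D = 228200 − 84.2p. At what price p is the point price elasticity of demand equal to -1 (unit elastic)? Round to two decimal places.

1355.11

Ed = −84.2p/(228200 − 84.2p). Set this equal to -1:
84.2p = 1·(228200 − 84.2p) ⇒ 84.2p(1 + 1) = 1·228200
p = 1·228200 / (84.2·2) = 1355.1068…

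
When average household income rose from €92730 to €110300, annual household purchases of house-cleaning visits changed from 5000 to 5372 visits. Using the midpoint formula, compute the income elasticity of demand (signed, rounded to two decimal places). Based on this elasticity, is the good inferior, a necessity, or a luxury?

0.41; necessity

%ΔQ = (5372 − 5000)/[( 5000 + 5372)/2] = 372/5186 = 0.071731…
%ΔIncome = (110300 − 92730)/[( 92730 + 110300)/2] = 17570/101515 = 0.173077…
E_income = (372/5186) / (17570/101515) = 0.4144…
0 < E_income < 1 ⇒ normal good, necessity.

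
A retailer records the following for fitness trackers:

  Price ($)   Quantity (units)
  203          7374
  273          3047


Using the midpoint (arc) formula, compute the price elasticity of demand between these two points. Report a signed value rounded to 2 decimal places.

%ΔQ = (3047 − 7374) / [(7374 + 3047)/2] = -4327/5210.5 = -0.830438…
%ΔP = (273 − 203) / [(203 + 273)/2] = 70/238 = 0.294117…
Arc Ed = %ΔQ / %ΔP = (-4327/5210.5) / (70/238) = -2.8234…

-2.82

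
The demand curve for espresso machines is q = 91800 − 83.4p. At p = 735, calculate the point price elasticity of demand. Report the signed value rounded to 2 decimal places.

-2.01

dq/dp = −83.4. At p = 735, q = 91800 − 83.4(735) = 30501.
Ed = (dq/dp)·(p/q) = −83.4 × (735/30501) = -2.0097…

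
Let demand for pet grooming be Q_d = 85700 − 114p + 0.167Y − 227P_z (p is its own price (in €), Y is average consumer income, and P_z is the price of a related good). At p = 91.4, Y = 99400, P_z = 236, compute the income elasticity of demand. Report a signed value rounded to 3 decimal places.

At the given values, Q_d = 85700 − 114(91.4) + 0.167(99400) − 227(236) = 38308.2.
∂Q_d/∂Y = 0.167.
E = (0.167) × (99400/38308.2) = 0.43332…

0.433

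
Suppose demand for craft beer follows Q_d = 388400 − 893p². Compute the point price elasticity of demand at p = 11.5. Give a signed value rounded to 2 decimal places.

dQ_d/dp = −2·893·p = -20539. At p = 11.5, Q_d = 270300.75.
Ed = (dQ_d/dp)·(p/Q_d) = (-20539) × (11.5/270300.75) = -0.8738…

-0.87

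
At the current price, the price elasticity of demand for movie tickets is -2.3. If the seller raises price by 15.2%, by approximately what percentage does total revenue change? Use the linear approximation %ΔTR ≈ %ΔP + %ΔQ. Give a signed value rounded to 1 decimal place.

-19.8%

%ΔQ ≈ Ed × %ΔP = (-2.3) × (+15.2%) = -34.9600%
%ΔTR ≈ %ΔP + %ΔQ = (+15.2%) + (-34.9600%) = -19.7600%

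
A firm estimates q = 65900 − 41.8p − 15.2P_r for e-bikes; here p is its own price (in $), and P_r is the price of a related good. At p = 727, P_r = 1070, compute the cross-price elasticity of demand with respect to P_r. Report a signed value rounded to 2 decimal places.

At the given values, q = 65900 − 41.8(727) − 15.2(1070) = 19247.4.
∂q/∂P_r = -15.2.
E = (-15.2) × (1070/19247.4) = -0.8449…

-0.84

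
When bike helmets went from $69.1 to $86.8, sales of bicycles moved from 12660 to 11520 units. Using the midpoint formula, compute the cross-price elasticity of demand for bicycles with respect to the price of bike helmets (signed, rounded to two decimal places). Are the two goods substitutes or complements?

-0.42; complements

%ΔQ_{bicycles} = (11520 − 12660)/avg = -1140/12090 = -0.094292…
%ΔP_{bike helmets} = (86.8 − 69.1)/avg = 17.7/77.95 = 0.227068…
E_cross = (-1140/12090) / (17.7/77.95) = -0.4152…
E_cross < 0 ⇒ the goods are complements.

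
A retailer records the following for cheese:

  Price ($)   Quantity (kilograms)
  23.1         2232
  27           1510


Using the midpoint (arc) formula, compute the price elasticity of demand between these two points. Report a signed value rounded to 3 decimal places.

%ΔQ = (1510 − 2232) / [(2232 + 1510)/2] = -722/1871 = -0.385889…
%ΔP = (27 − 23.1) / [(23.1 + 27)/2] = 3.9/25.05 = 0.155688…
Arc Ed = %ΔQ / %ΔP = (-722/1871) / (3.9/25.05) = -2.47860…

-2.479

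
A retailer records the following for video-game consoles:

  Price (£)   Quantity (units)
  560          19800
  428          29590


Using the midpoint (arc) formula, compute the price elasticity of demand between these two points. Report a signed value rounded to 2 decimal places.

-1.48

%ΔQ = (29590 − 19800) / [(19800 + 29590)/2] = 9790/24695 = 0.396436…
%ΔP = (428 − 560) / [(560 + 428)/2] = -132/494 = -0.267206…
Arc Ed = %ΔQ / %ΔP = (9790/24695) / (-132/494) = -1.4836…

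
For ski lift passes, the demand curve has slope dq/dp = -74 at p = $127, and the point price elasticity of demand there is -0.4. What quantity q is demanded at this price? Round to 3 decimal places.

Ed = (dq/dp)·(p/q) ⇒ q = (dq/dp)·p/Ed = (-74)·127/(-0.4) = 23495

23495.000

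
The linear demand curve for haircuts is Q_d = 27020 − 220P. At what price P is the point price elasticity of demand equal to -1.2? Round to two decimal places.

66.99

Ed = −220P/(27020 − 220P). Set this equal to -1.2:
220P = 1.2·(27020 − 220P) ⇒ 220P(1 + 1.2) = 1.2·27020
P = 1.2·27020 / (220·2.2) = 66.9917…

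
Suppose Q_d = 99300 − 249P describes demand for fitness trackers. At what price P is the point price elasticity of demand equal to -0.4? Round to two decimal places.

113.94

Ed = −249P/(99300 − 249P). Set this equal to -0.4:
249P = 0.4·(99300 − 249P) ⇒ 249P(1 + 0.4) = 0.4·99300
P = 0.4·99300 / (249·1.4) = 113.9414…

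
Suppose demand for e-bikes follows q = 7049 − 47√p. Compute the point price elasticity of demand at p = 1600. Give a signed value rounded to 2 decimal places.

-0.18

dq/dp = −47/(2√p) = -0.5875. At p = 1600, q = 5169.
Ed = (dq/dp)·(p/q) = (-0.5875) × (1600/5169) = -0.1818…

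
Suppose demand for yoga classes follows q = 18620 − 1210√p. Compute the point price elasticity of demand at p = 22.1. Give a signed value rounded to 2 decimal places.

-0.22

dq/dp = −1210/(2√p) = -128.694. At p = 22.1, q = 12931.7.
Ed = (dq/dp)·(p/q) = (-128.694) × (22.1/12931.7) = -0.2199…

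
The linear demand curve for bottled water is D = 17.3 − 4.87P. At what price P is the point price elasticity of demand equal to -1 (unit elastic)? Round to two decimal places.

Ed = −4.87P/(17.3 − 4.87P). Set this equal to -1:
4.87P = 1·(17.3 − 4.87P) ⇒ 4.87P(1 + 1) = 1·17.3
P = 1·17.3 / (4.87·2) = 1.7761…

1.78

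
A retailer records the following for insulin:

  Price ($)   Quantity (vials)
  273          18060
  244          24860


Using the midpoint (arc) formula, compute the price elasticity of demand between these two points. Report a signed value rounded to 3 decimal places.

-2.825

%ΔQ = (24860 − 18060) / [(18060 + 24860)/2] = 6800/21460 = 0.316868…
%ΔP = (244 − 273) / [(273 + 244)/2] = -29/258.5 = -0.112185…
Arc Ed = %ΔQ / %ΔP = (6800/21460) / (-29/258.5) = -2.82450…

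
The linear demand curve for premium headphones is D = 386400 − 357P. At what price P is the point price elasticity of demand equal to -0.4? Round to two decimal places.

309.24

Ed = −357P/(386400 − 357P). Set this equal to -0.4:
357P = 0.4·(386400 − 357P) ⇒ 357P(1 + 0.4) = 0.4·386400
P = 0.4·386400 / (357·1.4) = 309.2436…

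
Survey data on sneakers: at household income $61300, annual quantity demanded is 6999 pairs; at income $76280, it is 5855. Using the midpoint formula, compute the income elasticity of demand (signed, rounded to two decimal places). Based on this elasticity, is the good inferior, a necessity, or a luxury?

%ΔQ = (5855 − 6999)/[( 6999 + 5855)/2] = -1144/6427 = -0.177999…
%ΔIncome = (76280 − 61300)/[( 61300 + 76280)/2] = 14980/68790 = 0.217764…
E_income = (-1144/6427) / (14980/68790) = -0.8173…
E_income < 0 ⇒ inferior good.

-0.82; inferior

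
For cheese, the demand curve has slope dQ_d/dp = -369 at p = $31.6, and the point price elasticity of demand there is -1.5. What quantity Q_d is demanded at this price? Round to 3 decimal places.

Ed = (dQ_d/dp)·(p/Q_d) ⇒ Q_d = (dQ_d/dp)·p/Ed = (-369)·31.6/(-1.5) = 7773.6

7773.600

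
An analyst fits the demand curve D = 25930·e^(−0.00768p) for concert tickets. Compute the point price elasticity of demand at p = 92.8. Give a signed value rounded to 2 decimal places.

dD/dp = −0.00768·D = -97.6428. At p = 92.8, D = 12713.9.
Ed = (dD/dp)·(p/D) = (-97.6428) × (92.8/12713.9) = -0.7127…

-0.71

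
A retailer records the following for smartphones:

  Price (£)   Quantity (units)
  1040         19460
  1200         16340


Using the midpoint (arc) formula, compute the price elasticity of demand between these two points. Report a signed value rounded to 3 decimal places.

-1.220

%ΔQ = (16340 − 19460) / [(19460 + 16340)/2] = -3120/17900 = -0.174301…
%ΔP = (1200 − 1040) / [(1040 + 1200)/2] = 160/1120 = 0.142857…
Arc Ed = %ΔQ / %ΔP = (-3120/17900) / (160/1120) = -1.22011…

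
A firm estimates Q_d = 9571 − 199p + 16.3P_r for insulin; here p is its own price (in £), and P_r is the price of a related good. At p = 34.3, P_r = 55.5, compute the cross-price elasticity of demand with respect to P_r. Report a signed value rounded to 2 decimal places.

0.25

At the given values, Q_d = 9571 − 199(34.3) + 16.3(55.5) = 3649.95.
∂Q_d/∂P_r = 16.3.
E = (16.3) × (55.5/3649.95) = 0.2478…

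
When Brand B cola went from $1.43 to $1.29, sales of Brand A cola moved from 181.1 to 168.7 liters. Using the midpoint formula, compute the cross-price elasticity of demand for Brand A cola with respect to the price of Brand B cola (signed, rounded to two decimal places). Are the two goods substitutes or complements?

0.69; substitutes

%ΔQ_{Brand A cola} = (168.7 − 181.1)/avg = -12.4/174.9 = -0.070897…
%ΔP_{Brand B cola} = (1.29 − 1.43)/avg = -0.14/1.36 = -0.102941…
E_cross = (-12.4/174.9) / (-0.14/1.36) = 0.6887…
E_cross > 0 ⇒ the goods are substitutes.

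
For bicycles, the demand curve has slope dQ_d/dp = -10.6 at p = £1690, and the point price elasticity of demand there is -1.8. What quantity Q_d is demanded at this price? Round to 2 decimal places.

Ed = (dQ_d/dp)·(p/Q_d) ⇒ Q_d = (dQ_d/dp)·p/Ed = (-10.6)·1690/(-1.8) = 9952.2222…

9952.22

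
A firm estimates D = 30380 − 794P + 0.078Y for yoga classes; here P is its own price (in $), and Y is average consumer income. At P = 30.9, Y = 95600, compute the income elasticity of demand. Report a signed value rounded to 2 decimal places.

At the given values, D = 30380 − 794(30.9) + 0.078(95600) = 13302.2.
∂D/∂Y = 0.078.
E = (0.078) × (95600/13302.2) = 0.5605…

0.56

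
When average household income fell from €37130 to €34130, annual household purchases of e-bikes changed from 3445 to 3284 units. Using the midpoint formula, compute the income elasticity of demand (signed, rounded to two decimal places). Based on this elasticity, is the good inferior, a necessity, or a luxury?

0.57; necessity

%ΔQ = (3284 − 3445)/[( 3445 + 3284)/2] = -161/3364.5 = -0.047852…
%ΔIncome = (34130 − 37130)/[( 37130 + 34130)/2] = -3000/35630 = -0.084198…
E_income = (-161/3364.5) / (-3000/35630) = 0.5683…
0 < E_income < 1 ⇒ normal good, necessity.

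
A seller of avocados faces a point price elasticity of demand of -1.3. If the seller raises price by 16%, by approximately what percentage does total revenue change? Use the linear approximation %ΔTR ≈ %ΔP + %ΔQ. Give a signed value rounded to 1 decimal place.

%ΔQ ≈ Ed × %ΔP = (-1.3) × (+16%) = -20.8000%
%ΔTR ≈ %ΔP + %ΔQ = (+16%) + (-20.8000%) = -4.8000%

-4.8%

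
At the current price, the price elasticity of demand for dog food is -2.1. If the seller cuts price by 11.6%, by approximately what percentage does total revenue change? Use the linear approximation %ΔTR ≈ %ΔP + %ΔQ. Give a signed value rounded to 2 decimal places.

+12.76%

%ΔQ ≈ Ed × %ΔP = (-2.1) × (-11.6%) = +24.3600%
%ΔTR ≈ %ΔP + %ΔQ = (-11.6%) + (+24.3600%) = +12.7600%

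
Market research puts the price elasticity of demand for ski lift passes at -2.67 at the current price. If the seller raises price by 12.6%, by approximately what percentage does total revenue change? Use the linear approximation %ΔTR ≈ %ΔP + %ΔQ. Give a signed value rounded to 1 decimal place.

%ΔQ ≈ Ed × %ΔP = (-2.67) × (+12.6%) = -33.6420%
%ΔTR ≈ %ΔP + %ΔQ = (+12.6%) + (-33.6420%) = -21.0420%

-21.0%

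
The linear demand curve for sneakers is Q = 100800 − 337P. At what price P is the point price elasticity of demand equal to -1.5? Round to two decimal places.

Ed = −337P/(100800 − 337P). Set this equal to -1.5:
337P = 1.5·(100800 − 337P) ⇒ 337P(1 + 1.5) = 1.5·100800
P = 1.5·100800 / (337·2.5) = 179.4658…

179.47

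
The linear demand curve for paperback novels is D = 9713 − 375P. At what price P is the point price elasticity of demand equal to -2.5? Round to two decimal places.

Ed = −375P/(9713 − 375P). Set this equal to -2.5:
375P = 2.5·(9713 − 375P) ⇒ 375P(1 + 2.5) = 2.5·9713
P = 2.5·9713 / (375·3.5) = 18.5009…

18.50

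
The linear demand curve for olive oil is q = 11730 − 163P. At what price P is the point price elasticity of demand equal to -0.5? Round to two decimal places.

23.99

Ed = −163P/(11730 − 163P). Set this equal to -0.5:
163P = 0.5·(11730 − 163P) ⇒ 163P(1 + 0.5) = 0.5·11730
P = 0.5·11730 / (163·1.5) = 23.9877…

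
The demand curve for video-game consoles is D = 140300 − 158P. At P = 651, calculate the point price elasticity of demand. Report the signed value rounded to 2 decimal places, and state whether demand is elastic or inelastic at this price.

-2.75; elastic

dD/dP = −158. At P = 651, D = 140300 − 158(651) = 37442.
Ed = (dD/dP)·(P/D) = −158 × (651/37442) = -2.7471…
|Ed| = 2.75 > 1, so demand is elastic.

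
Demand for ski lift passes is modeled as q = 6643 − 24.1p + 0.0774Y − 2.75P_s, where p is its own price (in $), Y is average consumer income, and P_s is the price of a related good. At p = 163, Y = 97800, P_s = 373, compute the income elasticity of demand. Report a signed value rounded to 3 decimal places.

At the given values, q = 6643 − 24.1(163) + 0.0774(97800) − 2.75(373) = 9258.67.
∂q/∂Y = 0.0774.
E = (0.0774) × (97800/9258.67) = 0.81758…

0.818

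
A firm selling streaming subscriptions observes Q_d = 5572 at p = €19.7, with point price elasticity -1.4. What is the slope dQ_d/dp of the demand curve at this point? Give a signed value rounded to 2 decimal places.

-395.98

Ed = (dQ_d/dp)·(p/Q_d) ⇒ dQ_d/dp = Ed·Q_d/p = (-1.4)·5572/19.7 = -395.9796…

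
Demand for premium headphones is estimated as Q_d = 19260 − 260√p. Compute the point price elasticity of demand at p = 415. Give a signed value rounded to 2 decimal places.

dQ_d/dp = −260/(2√p) = -6.38145. At p = 415, Q_d = 13963.4.
Ed = (dQ_d/dp)·(p/Q_d) = (-6.38145) × (415/13963.4) = -0.1896…

-0.19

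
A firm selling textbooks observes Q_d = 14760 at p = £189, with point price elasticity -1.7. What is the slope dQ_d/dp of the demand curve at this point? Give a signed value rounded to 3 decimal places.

-132.762

Ed = (dQ_d/dp)·(p/Q_d) ⇒ dQ_d/dp = Ed·Q_d/p = (-1.7)·14760/189 = -132.76190…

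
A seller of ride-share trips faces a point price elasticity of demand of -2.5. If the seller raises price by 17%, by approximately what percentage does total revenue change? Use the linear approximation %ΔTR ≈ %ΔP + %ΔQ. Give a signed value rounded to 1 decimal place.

-25.5%

%ΔQ ≈ Ed × %ΔP = (-2.5) × (+17%) = -42.5000%
%ΔTR ≈ %ΔP + %ΔQ = (+17%) + (-42.5000%) = -25.5000%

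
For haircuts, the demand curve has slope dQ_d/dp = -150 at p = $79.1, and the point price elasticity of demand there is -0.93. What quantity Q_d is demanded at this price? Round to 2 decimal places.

Ed = (dQ_d/dp)·(p/Q_d) ⇒ Q_d = (dQ_d/dp)·p/Ed = (-150)·79.1/(-0.93) = 12758.0645…

12758.06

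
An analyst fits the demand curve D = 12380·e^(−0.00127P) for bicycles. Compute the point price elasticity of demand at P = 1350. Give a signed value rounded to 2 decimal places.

dD/dP = −0.00127·D = -2.83091. At P = 1350, D = 2229.07.
Ed = (dD/dP)·(P/D) = (-2.83091) × (1350/2229.07) = -1.7145

-1.71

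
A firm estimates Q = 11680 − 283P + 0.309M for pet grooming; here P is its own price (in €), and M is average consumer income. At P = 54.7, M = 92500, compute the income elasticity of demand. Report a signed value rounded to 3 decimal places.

At the given values, Q = 11680 − 283(54.7) + 0.309(92500) = 24782.4.
∂Q/∂M = 0.309.
E = (0.309) × (92500/24782.4) = 1.15333…

1.153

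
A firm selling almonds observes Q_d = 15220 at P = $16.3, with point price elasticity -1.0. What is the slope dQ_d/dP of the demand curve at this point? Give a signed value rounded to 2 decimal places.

Ed = (dQ_d/dP)·(P/Q_d) ⇒ dQ_d/dP = Ed·Q_d/P = (-1.0)·15220/16.3 = -933.7423…

-933.74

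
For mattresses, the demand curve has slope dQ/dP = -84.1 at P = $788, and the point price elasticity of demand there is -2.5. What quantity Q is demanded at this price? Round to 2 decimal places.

Ed = (dQ/dP)·(P/Q) ⇒ Q = (dQ/dP)·P/Ed = (-84.1)·788/(-2.5) = 26508.32

26508.32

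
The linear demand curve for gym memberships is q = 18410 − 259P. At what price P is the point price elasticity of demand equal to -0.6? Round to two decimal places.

Ed = −259P/(18410 − 259P). Set this equal to -0.6:
259P = 0.6·(18410 − 259P) ⇒ 259P(1 + 0.6) = 0.6·18410
P = 0.6·18410 / (259·1.6) = 26.6554…

26.66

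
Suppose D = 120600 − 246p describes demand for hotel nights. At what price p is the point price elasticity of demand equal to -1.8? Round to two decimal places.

Ed = −246p/(120600 − 246p). Set this equal to -1.8:
246p = 1.8·(120600 − 246p) ⇒ 246p(1 + 1.8) = 1.8·120600
p = 1.8·120600 / (246·2.8) = 315.1567…

315.16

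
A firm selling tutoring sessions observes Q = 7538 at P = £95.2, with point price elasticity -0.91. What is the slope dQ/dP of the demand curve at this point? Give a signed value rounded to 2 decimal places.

Ed = (dQ/dP)·(P/Q) ⇒ dQ/dP = Ed·Q/P = (-0.91)·7538/95.2 = -72.0544…

-72.05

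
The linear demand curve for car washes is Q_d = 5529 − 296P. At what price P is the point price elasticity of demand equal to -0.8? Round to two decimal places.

Ed = −296P/(5529 − 296P). Set this equal to -0.8:
296P = 0.8·(5529 − 296P) ⇒ 296P(1 + 0.8) = 0.8·5529
P = 0.8·5529 / (296·1.8) = 8.3018…

8.30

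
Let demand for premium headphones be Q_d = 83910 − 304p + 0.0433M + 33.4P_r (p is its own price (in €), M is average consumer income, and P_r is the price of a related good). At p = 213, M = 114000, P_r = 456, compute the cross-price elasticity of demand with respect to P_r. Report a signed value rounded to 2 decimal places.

At the given values, Q_d = 83910 − 304(213) + 0.0433(114000) + 33.4(456) = 39324.6.
∂Q_d/∂P_r = 33.4.
E = (33.4) × (456/39324.6) = 0.3872…

0.39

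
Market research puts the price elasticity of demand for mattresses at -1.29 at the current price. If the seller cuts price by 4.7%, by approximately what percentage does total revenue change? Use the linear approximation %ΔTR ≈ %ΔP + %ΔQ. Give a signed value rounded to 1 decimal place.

+1.4%

%ΔQ ≈ Ed × %ΔP = (-1.29) × (-4.7%) = +6.0630%
%ΔTR ≈ %ΔP + %ΔQ = (-4.7%) + (+6.0630%) = +1.3630%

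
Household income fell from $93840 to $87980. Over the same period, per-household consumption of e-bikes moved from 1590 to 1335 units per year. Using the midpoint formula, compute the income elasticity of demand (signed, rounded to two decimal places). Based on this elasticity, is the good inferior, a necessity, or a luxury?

2.70; luxury

%ΔQ = (1335 − 1590)/[( 1590 + 1335)/2] = -255/1462.5 = -0.174358…
%ΔIncome = (87980 − 93840)/[( 93840 + 87980)/2] = -5860/90910 = -0.064459…
E_income = (-255/1462.5) / (-5860/90910) = 2.7049…
E_income > 1 ⇒ normal good, luxury.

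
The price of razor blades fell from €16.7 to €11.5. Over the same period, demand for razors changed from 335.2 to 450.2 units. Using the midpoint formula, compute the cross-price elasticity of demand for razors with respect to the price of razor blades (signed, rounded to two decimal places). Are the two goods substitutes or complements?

%ΔQ_{razors} = (450.2 − 335.2)/avg = 115/392.7 = 0.292844…
%ΔP_{razor blades} = (11.5 − 16.7)/avg = -5.2/14.1 = -0.368794…
E_cross = (115/392.7) / (-5.2/14.1) = -0.7940…
E_cross < 0 ⇒ the goods are complements.

-0.79; complements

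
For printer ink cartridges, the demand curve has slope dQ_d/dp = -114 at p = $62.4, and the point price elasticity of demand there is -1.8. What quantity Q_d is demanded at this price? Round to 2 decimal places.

Ed = (dQ_d/dp)·(p/Q_d) ⇒ Q_d = (dQ_d/dp)·p/Ed = (-114)·62.4/(-1.8) = 3952

3952.00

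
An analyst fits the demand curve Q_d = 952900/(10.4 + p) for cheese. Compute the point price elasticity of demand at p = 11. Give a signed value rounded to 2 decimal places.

dQ_d/dp = −952900/(10.4 + p)² = -2080.75. At p = 11, Q_d = 44528.
Ed = (dQ_d/dp)·(p/Q_d) = (-2080.75) × (11/44528) = -0.5140…

-0.51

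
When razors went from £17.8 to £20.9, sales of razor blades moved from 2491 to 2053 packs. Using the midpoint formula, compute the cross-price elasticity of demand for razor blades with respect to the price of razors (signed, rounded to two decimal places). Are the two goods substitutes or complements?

%ΔQ_{razor blades} = (2053 − 2491)/avg = -438/2272 = -0.192781…
%ΔP_{razors} = (20.9 − 17.8)/avg = 3.1/19.35 = 0.160206…
E_cross = (-438/2272) / (3.1/19.35) = -1.2033…
E_cross < 0 ⇒ the goods are complements.

-1.20; complements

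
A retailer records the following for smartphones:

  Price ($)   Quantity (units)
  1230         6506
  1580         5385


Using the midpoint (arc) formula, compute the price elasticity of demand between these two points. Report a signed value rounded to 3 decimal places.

%ΔQ = (5385 − 6506) / [(6506 + 5385)/2] = -1121/5945.5 = -0.188545…
%ΔP = (1580 − 1230) / [(1230 + 1580)/2] = 350/1405 = 0.249110…
Arc Ed = %ΔQ / %ΔP = (-1121/5945.5) / (350/1405) = -0.75687…

-0.757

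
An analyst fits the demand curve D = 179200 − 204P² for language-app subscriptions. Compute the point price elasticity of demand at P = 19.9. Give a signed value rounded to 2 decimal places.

-1.64

dD/dP = −2·204·P = -8119.2. At P = 19.9, D = 98413.96.
Ed = (dD/dP)·(P/D) = (-8119.2) × (19.9/98413.96) = -1.6417…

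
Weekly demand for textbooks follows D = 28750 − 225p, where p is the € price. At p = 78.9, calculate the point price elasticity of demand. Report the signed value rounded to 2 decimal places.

-1.61

dD/dp = −225. At p = 78.9, D = 28750 − 225(78.9) = 10997.5.
Ed = (dD/dp)·(p/D) = −225 × (78.9/10997.5) = -1.6142…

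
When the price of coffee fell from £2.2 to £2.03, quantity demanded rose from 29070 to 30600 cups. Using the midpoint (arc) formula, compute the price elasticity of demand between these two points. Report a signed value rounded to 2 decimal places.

%ΔQ = (30600 − 29070) / [(29070 + 30600)/2] = 1530/29835 = 0.051282…
%ΔP = (2.03 − 2.2) / [(2.2 + 2.03)/2] = -0.17/2.115 = -0.080378…
Arc Ed = %ΔQ / %ΔP = (1530/29835) / (-0.17/2.115) = -0.6380…

-0.64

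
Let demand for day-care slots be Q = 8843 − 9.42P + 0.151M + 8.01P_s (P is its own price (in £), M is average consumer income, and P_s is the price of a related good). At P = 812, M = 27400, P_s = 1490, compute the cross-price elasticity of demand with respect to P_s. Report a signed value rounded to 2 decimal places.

At the given values, Q = 8843 − 9.42(812) + 0.151(27400) + 8.01(1490) = 17266.26.
∂Q/∂P_s = 8.01.
E = (8.01) × (1490/17266.26) = 0.6912…

0.69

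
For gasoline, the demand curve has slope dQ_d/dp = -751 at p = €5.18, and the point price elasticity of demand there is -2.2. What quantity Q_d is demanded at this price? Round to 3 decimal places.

Ed = (dQ_d/dp)·(p/Q_d) ⇒ Q_d = (dQ_d/dp)·p/Ed = (-751)·5.18/(-2.2) = 1768.26363…

1768.264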